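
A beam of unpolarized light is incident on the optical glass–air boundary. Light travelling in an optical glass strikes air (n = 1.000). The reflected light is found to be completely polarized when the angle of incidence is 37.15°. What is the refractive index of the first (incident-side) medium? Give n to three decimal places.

n ≈ 1.320

At Brewster's angle, tan θ_B = n₂/n₁ with n₁ on the incident side (an optical glass) and n₂ on the transmitted side (air).
n₁ = n₂ / tan θ_B = 1.000 / tan 37.15° = 1.320.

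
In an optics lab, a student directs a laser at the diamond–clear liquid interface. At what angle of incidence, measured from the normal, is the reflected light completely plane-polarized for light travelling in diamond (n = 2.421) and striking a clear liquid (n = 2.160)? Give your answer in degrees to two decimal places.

θ_B ≈ 41.74°

Brewster's condition: tan θ_B = n₂/n₁ = 2.160/2.421 = 0.8922.
So θ_B = arctan 0.8922 = 41.74°.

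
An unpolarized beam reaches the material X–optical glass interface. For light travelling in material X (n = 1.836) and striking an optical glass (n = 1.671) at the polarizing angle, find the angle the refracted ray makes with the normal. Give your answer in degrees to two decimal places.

θ_B = arctan(n₂/n₁) = arctan(1.671/1.836) = 42.31°.
At Brewster's angle the reflected and refracted rays are perpendicular, so θ_t = 90° − θ_B = 90° − 42.31° = 47.69°.

θ_t ≈ 47.69°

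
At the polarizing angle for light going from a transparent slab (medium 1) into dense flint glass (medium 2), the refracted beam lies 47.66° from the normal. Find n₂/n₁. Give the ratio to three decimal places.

At Brewster incidence θ_B = 90° − θ_t = 90° − 47.66° = 42.34°.
Then n₂/n₁ = tan θ_B = tan 42.34° = 0.911.

n₂/n₁ ≈ 0.911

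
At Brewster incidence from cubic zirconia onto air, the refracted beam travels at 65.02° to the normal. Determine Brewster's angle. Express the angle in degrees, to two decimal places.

Since the reflected and refracted rays are at right angles at the polarizing angle, θ_B + θ_t = 90°.
So θ_B = 90° − θ_t = 90° − 65.02° = 24.98°.

θ_B ≈ 24.98°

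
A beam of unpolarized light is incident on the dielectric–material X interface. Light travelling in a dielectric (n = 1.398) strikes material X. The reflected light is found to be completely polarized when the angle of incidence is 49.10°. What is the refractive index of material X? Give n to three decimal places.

Full polarization of the reflected beam means tan θ_B = n₂/n₁, where n₁ is the incident medium (a dielectric).
n₂ = n₁ tan θ_B = 1.398 × tan 49.10° = 1.614.

n ≈ 1.614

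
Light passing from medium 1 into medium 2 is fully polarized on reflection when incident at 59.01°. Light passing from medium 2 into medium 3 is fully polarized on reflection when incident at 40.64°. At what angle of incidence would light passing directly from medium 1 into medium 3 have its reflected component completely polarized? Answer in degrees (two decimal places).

Each Brewster angle gives a ratio: n₂/n₁ = tan 59.01° = 1.6649, n₃/n₂ = tan 40.64° = 0.8583.
So n₃/n₁ = (n₂/n₁)(n₃/n₂) = 1.6649 × 0.8583 = 1.4290.
θ_B(1→3) = arctan(1.4290) = 55.02°.

θ_B ≈ 55.02°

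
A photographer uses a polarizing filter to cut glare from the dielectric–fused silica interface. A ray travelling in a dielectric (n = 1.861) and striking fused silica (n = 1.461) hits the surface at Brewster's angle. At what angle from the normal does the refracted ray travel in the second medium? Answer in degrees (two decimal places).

θ_B = arctan(n₂/n₁) = arctan(1.461/1.861) = 38.13°.
At Brewster's angle the reflected and refracted rays are perpendicular, so θ_t = 90° − θ_B = 90° − 38.13° = 51.87°.

θ_t ≈ 51.87°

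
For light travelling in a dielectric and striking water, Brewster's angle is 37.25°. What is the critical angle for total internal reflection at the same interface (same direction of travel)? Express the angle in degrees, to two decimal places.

θ_c ≈ 49.50°

tan θ_B = n₂/n₁ = tan 37.25° = 0.7604.
Total internal reflection: sin θ_c = n₂/n₁ = 0.7604.
θ_c = arcsin(0.7604) = 49.50°.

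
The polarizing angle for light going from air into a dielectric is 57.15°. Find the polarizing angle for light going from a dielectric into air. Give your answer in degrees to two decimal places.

tan θ_B' = n₁/n₂ = 1/tan θ_B, so θ_B' = 90° − θ_B.
θ_B' = 90° − 57.15° = 32.85°.

θ_B' ≈ 32.85°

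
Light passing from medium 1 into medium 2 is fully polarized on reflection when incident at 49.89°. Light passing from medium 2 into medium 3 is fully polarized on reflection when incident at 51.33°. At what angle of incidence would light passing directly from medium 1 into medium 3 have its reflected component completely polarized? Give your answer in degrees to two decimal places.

θ_B ≈ 56.01°

n₂/n₁ = tan 49.89° = 1.1871 and n₃/n₂ = tan 51.33° = 1.2495.
So n₃/n₁ = (n₂/n₁)(n₃/n₂) = 1.1871 × 1.2495 = 1.4834.
θ_B(1→3) = arctan(1.4834) = 56.01°.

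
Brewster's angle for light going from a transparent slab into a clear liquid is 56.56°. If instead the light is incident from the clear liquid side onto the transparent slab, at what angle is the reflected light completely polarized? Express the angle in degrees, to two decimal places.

Reversing the direction swaps n₁ and n₂, so tan θ_B' = 1/tan θ_B and θ_B' = 90° − θ_B.
Hence θ_B' = 90° − 56.56° = 33.44°.

θ_B' ≈ 33.44°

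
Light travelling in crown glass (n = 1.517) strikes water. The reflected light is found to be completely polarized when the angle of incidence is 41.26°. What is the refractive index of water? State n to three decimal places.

n ≈ 1.331

Brewster's law: tan θ_B = n₂/n₁ (light incident in crown glass, refracted into water).
n₂ = n₁ tan θ_B = 1.517 × tan 41.26° = 1.331.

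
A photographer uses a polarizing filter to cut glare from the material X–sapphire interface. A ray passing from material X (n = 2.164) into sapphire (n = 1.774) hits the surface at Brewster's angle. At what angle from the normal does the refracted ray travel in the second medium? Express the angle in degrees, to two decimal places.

First find Brewster's angle: tan θ_B = 1.774/2.164 = 0.8198, giving θ_B = 39.34°.
At Brewster's angle the reflected and refracted rays are perpendicular, so θ_t = 90° − θ_B = 90° − 39.34° = 50.66°.

θ_t ≈ 50.66°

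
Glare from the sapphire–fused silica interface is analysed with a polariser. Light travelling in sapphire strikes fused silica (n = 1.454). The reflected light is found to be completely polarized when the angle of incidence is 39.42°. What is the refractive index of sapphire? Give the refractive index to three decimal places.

n ≈ 1.769

Brewster's law: tan θ_B = n₂/n₁ (light incident in sapphire, refracted into fused silica).
n₁ = n₂ / tan θ_B = 1.454 / tan 39.42° = 1.769.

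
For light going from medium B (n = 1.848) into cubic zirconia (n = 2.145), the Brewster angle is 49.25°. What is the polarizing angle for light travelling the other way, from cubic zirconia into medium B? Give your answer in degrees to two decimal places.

θ_B' ≈ 40.75°

The two Brewster angles are complementary: θ_B' = 90° − θ_B = 90° − 49.25° = 40.75°.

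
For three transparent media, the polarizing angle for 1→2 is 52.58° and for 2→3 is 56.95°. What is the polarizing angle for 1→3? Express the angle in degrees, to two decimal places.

θ_B ≈ 63.54°

n₂/n₁ = tan 52.58° = 1.3070 and n₃/n₂ = tan 56.95° = 1.5369.
So n₃/n₁ = (n₂/n₁)(n₃/n₂) = 1.3070 × 1.5369 = 2.0088.
θ_B(1→3) = arctan(2.0088) = 63.54°.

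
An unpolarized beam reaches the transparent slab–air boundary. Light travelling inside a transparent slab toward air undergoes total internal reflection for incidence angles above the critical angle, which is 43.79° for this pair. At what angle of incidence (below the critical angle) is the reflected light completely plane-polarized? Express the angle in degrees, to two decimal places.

θ_B ≈ 34.68°

n₂/n₁ = sin θ_c = sin 43.79° = 0.6920.
tan θ_B equals the same ratio, so θ_B = arctan(0.6920) = 34.68°.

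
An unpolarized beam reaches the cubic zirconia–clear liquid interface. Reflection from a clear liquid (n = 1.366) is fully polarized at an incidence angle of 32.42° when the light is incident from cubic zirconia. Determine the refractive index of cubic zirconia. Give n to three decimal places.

Full polarization of the reflected beam means tan θ_B = n₂/n₁, where n₁ is the incident medium (cubic zirconia).
n₁ = n₂ / tan θ_B = 1.366 / tan 32.42° = 2.151.

n ≈ 2.151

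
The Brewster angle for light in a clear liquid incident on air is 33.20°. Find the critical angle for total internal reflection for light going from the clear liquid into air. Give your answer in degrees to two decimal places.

θ_c ≈ 40.87°

From Brewster, n₂/n₁ = tan θ_B = tan 33.20° = 0.6544.
Then sin θ_c = n₂/n₁ = 0.6544, so θ_c = arcsin 0.6544 = 40.87°.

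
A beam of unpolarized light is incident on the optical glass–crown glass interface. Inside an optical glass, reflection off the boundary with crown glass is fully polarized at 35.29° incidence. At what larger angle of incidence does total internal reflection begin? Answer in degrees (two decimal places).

θ_c ≈ 45.05°

From Brewster, n₂/n₁ = tan θ_B = tan 35.29° = 0.7078.
Then sin θ_c = n₂/n₁ = 0.7078, so θ_c = arcsin 0.7078 = 45.05°.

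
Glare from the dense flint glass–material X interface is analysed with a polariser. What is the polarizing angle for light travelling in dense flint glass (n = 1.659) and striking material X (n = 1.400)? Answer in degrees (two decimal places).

Brewster's condition: tan θ_B = n₂/n₁ = 1.400/1.659 = 0.8439. Taking the arctangent, θ_B = 40.16°.

θ_B ≈ 40.16°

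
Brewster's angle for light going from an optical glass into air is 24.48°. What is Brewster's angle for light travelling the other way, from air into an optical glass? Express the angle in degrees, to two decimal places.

Reversing the direction swaps n₁ and n₂, so tan θ_B' = 1/tan θ_B and θ_B' = 90° − θ_B.
Hence θ_B' = 90° − 24.48° = 65.52°.

θ_B' ≈ 65.52°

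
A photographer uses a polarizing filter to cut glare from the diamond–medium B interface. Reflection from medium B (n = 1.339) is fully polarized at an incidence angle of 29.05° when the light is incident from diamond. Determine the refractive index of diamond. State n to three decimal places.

n ≈ 2.411

At the polarizing angle, tan θ_B = n₂/n₁ with n₁ on the incident side (diamond) and n₂ on the transmitted side (medium B).
n₁ = n₂ / tan θ_B = 1.339 / tan 29.05° = 2.411.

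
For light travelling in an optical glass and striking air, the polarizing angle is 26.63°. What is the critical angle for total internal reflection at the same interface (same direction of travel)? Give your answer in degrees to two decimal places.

n₂/n₁ = tan 26.63° = 0.5014; the critical angle satisfies sin θ_c = n₂/n₁.
θ_c = arcsin(0.5014) = 30.09°.

θ_c ≈ 30.09°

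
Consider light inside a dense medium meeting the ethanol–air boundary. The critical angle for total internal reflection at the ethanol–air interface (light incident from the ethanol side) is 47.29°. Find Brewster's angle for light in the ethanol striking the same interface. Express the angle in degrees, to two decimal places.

sin θ_c = n₂/n₁, so n₂/n₁ = sin 47.29° = 0.7348.
Brewster: tan θ_B = n₂/n₁ = 0.7348.
θ_B = arctan(0.7348) = 36.31°.

θ_B ≈ 36.31°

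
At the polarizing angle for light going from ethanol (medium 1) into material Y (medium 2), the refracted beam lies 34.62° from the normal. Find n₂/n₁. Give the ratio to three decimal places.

n₂/n₁ ≈ 1.449

At Brewster incidence θ_B = 90° − θ_t = 90° − 34.62° = 55.38°.
tan θ_B = n₂/n₁, so n₂/n₁ = tan 55.38° = 1.449.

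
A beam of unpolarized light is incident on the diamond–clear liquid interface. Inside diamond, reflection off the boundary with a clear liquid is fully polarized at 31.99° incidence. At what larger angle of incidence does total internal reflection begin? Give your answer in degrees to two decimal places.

θ_c ≈ 38.65°

n₂/n₁ = tan 31.99° = 0.6246; the critical angle satisfies sin θ_c = n₂/n₁.
θ_c = arcsin(0.6246) = 38.65°.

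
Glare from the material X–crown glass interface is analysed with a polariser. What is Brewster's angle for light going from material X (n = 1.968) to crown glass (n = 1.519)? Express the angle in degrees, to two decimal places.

θ_B ≈ 37.66°

Brewster's condition: tan θ_B = n₂/n₁ = 1.519/1.968 = 0.7718. Taking the arctangent, θ_B = 37.66°.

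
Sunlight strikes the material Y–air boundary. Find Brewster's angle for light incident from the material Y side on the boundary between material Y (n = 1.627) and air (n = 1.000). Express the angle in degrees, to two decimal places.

θ_B ≈ 31.58°

Brewster's condition: tan θ_B = n₂/n₁ = 1.000/1.627 = 0.6146.
θ_B = arctan(0.6146) = 31.58°.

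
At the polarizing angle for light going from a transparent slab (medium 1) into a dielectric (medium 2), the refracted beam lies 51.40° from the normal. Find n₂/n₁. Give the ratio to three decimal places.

At Brewster incidence θ_B = 90° − θ_t = 90° − 51.40° = 38.60°.
Then n₂/n₁ = tan θ_B = tan 38.60° = 0.798.

n₂/n₁ ≈ 0.798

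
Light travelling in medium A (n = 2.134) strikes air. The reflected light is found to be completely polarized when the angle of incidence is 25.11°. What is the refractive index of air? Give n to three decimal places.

n ≈ 1.000

At the Brewster angle, tan θ_B = n₂/n₁ with n₁ on the incident side (medium A) and n₂ on the transmitted side (air).
n₂ = n₁ tan θ_B = 2.134 × tan 25.11° = 1.000.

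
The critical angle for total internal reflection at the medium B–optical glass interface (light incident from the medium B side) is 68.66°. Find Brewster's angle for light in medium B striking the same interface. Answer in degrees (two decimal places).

sin θ_c = n₂/n₁, so n₂/n₁ = sin 68.66° = 0.9314.
Brewster: tan θ_B = n₂/n₁ = 0.9314.
θ_B = arctan(0.9314) = 42.97°.

θ_B ≈ 42.97°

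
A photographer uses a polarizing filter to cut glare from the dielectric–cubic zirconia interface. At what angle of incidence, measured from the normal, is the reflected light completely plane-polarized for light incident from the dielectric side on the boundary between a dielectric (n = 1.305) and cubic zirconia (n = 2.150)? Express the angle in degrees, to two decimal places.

Here n₂/n₁ = 2.150/1.305 = 1.6475, and Brewster's law gives tan θ_B = n₂/n₁. Taking the arctangent, θ_B = 58.74°.

θ_B ≈ 58.74°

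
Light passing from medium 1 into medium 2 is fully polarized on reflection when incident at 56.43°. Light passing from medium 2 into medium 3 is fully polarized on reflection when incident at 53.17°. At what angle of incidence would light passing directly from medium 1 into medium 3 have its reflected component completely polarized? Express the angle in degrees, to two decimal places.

θ_B ≈ 63.57°

Each Brewster angle gives a ratio: n₂/n₁ = tan 56.43° = 1.5068, n₃/n₂ = tan 53.17° = 1.3353.
Multiplying, n₃/n₁ = 1.5068 × 1.3353 = 2.0120, and θ_B(1→3) = arctan 2.0120 = 63.57°.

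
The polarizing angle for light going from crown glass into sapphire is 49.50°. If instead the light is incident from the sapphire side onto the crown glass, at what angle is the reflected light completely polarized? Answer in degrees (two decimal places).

θ_B' ≈ 40.50°

tan θ_B' = n₁/n₂ = 1/tan θ_B, so θ_B' = 90° − θ_B.
θ_B' = 90° − 49.50° = 40.50°.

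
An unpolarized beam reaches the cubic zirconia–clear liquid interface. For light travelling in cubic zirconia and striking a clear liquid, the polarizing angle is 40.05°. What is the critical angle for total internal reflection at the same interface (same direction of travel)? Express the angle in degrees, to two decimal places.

n₂/n₁ = tan 40.05° = 0.8406; the critical angle satisfies sin θ_c = n₂/n₁.
θ_c = arcsin(0.8406) = 57.20°.

θ_c ≈ 57.20°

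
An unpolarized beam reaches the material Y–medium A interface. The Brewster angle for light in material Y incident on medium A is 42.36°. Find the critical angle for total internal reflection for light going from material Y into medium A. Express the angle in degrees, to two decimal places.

θ_c ≈ 65.76°

tan θ_B = n₂/n₁ = tan 42.36° = 0.9118.
Total internal reflection: sin θ_c = n₂/n₁ = 0.9118.
θ_c = arcsin(0.9118) = 65.76°.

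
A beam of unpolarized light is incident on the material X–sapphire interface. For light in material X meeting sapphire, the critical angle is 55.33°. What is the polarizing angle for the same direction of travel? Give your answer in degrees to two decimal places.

sin θ_c = n₂/n₁, so n₂/n₁ = sin 55.33° = 0.8224.
Brewster: tan θ_B = n₂/n₁ = 0.8224.
θ_B = arctan(0.8224) = 39.44°.

θ_B ≈ 39.44°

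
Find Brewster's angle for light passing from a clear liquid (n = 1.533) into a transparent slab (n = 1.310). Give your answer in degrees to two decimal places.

θ_B ≈ 40.52°

Here n₂/n₁ = 1.310/1.533 = 0.8545, and Brewster's law gives tan θ_B = n₂/n₁.
θ_B = arctan(0.8545) = 40.52°.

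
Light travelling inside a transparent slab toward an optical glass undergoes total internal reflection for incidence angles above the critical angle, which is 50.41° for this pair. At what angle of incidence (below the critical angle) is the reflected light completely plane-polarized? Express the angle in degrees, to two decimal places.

At the critical angle sin θ_c = n₂/n₁, giving n₂/n₁ = sin 50.41° = 0.7706.
Then tan θ_B = n₂/n₁ = 0.7706, so θ_B = arctan 0.7706 = 37.62°.

θ_B ≈ 37.62°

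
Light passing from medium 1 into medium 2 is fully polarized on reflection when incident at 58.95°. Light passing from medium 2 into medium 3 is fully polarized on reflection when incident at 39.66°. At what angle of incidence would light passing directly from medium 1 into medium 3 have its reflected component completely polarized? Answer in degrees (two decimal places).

tan θ_B(1→2) = n₂/n₁ = tan 58.95° = 1.6610.
tan θ_B(2→3) = n₃/n₂ = tan 39.66° = 0.8290.
Multiplying, n₃/n₁ = 1.6610 × 0.8290 = 1.3770, and θ_B(1→3) = arctan 1.3770 = 54.01°.

θ_B ≈ 54.01°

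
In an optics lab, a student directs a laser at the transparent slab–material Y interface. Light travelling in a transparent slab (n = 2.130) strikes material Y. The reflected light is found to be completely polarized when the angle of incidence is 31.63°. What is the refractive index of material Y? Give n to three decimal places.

Brewster's law: tan θ_B = n₂/n₁ (light incident in a transparent slab, refracted into material Y).
n₂ = n₁ tan θ_B = 2.130 × tan 31.63° = 1.312.

n ≈ 1.312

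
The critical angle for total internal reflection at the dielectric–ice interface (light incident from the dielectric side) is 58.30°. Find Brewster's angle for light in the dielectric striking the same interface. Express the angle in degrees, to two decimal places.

θ_B ≈ 40.39°

At the critical angle sin θ_c = n₂/n₁, giving n₂/n₁ = sin 58.30° = 0.8508.
Then tan θ_B = n₂/n₁ = 0.8508, so θ_B = arctan 0.8508 = 40.39°.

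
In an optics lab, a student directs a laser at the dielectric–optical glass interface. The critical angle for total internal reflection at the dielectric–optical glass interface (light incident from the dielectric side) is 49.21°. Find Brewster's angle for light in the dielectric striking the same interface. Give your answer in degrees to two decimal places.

θ_B ≈ 37.13°

At the critical angle sin θ_c = n₂/n₁, giving n₂/n₁ = sin 49.21° = 0.7571.
Then tan θ_B = n₂/n₁ = 0.7571, so θ_B = arctan 0.7571 = 37.13°.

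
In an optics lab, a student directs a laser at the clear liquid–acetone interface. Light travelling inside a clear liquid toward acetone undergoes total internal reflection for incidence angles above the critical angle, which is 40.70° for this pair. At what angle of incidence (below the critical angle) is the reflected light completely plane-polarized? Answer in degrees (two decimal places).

sin θ_c = n₂/n₁, so n₂/n₁ = sin 40.70° = 0.6521.
Brewster: tan θ_B = n₂/n₁ = 0.6521.
θ_B = arctan(0.6521) = 33.11°.

θ_B ≈ 33.11°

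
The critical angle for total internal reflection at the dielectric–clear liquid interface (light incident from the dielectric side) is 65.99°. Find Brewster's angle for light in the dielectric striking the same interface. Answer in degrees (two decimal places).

n₂/n₁ = sin θ_c = sin 65.99° = 0.9135.
tan θ_B equals the same ratio, so θ_B = arctan(0.9135) = 42.41°.

θ_B ≈ 42.41°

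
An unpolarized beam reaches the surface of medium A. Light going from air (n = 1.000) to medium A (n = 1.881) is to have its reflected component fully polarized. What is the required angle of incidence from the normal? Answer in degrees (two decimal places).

θ_B ≈ 62.00°

The reflected p-component vanishes when tan θ_B = n₂/n₁.
tan θ_B = n₂/n₁ = 1.881/1.000 = 1.8810.
θ_B = arctan(1.8810) = 62.00°.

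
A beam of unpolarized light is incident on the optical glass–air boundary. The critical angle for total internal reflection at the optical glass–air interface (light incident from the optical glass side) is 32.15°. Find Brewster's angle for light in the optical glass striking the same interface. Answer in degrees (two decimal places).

sin θ_c = n₂/n₁, so n₂/n₁ = sin 32.15° = 0.5321.
Brewster: tan θ_B = n₂/n₁ = 0.5321.
θ_B = arctan(0.5321) = 28.02°.

θ_B ≈ 28.02°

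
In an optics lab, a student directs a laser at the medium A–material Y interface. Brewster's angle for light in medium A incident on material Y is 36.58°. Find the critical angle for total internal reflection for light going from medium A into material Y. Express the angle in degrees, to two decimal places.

tan θ_B = n₂/n₁ = tan 36.58° = 0.7421.
Total internal reflection: sin θ_c = n₂/n₁ = 0.7421.
θ_c = arcsin(0.7421) = 47.91°.

θ_c ≈ 47.91°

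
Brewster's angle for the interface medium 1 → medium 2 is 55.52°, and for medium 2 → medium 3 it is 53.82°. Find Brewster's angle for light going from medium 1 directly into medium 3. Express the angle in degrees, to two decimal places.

tan θ_B(1→2) = n₂/n₁ = tan 55.52° = 1.4561.
tan θ_B(2→3) = n₃/n₂ = tan 53.82° = 1.3673.
n₃/n₁ = 1.9910. Then tan θ_B(1→3) = n₃/n₁, so θ_B(1→3) = arctan(1.9910) = 63.33°.

θ_B ≈ 63.33°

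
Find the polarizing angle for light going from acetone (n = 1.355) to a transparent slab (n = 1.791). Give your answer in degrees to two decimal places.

θ_B ≈ 52.89°

Brewster's condition: tan θ_B = n₂/n₁ = 1.791/1.355 = 1.3218.
So θ_B = arctan 1.3218 = 52.89°.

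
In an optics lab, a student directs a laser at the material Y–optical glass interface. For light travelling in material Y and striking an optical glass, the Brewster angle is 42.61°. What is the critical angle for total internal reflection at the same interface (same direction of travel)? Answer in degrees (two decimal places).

From Brewster, n₂/n₁ = tan θ_B = tan 42.61° = 0.9199.
Then sin θ_c = n₂/n₁ = 0.9199, so θ_c = arcsin 0.9199 = 66.91°.

θ_c ≈ 66.91°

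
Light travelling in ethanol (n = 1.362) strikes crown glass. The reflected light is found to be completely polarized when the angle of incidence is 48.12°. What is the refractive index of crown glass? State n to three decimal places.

At the Brewster angle, tan θ_B = n₂/n₁ with n₁ on the incident side (ethanol) and n₂ on the transmitted side (crown glass).
n₂ = n₁ tan θ_B = 1.362 × tan 48.12° = 1.519.

n ≈ 1.519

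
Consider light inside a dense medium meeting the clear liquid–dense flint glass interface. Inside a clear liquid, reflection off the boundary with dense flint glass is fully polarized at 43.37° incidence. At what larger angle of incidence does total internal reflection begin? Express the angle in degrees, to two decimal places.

θ_c ≈ 70.85°

n₂/n₁ = tan 43.37° = 0.9447; the critical angle satisfies sin θ_c = n₂/n₁.
θ_c = arcsin(0.9447) = 70.85°.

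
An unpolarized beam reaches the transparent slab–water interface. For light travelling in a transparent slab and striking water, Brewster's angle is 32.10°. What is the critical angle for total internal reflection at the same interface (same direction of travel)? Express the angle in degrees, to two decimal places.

tan θ_B = n₂/n₁ = tan 32.10° = 0.6273.
Total internal reflection: sin θ_c = n₂/n₁ = 0.6273.
θ_c = arcsin(0.6273) = 38.85°.

θ_c ≈ 38.85°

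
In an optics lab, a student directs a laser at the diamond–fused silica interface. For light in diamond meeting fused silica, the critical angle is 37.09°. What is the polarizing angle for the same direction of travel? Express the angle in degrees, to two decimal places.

θ_B ≈ 31.09°

sin θ_c = n₂/n₁, so n₂/n₁ = sin 37.09° = 0.6031.
Brewster: tan θ_B = n₂/n₁ = 0.6031.
θ_B = arctan(0.6031) = 31.09°.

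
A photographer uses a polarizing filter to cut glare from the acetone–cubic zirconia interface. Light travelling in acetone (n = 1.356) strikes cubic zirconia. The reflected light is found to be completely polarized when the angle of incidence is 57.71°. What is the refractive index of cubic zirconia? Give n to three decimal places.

n ≈ 2.146

Brewster's law: tan θ_B = n₂/n₁ (light incident in acetone, refracted into cubic zirconia).
n₂ = n₁ tan θ_B = 1.356 × tan 57.71° = 2.146.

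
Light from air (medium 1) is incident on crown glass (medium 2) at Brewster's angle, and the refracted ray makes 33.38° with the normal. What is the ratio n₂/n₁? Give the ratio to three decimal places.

At Brewster incidence θ_B = 90° − θ_t = 90° − 33.38° = 56.62°.
Then n₂/n₁ = tan θ_B = tan 56.62° = 1.518.

n₂/n₁ ≈ 1.518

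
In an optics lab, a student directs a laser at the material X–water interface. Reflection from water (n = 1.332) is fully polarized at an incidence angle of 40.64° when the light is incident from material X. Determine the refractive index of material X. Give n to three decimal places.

Brewster's law: tan θ_B = n₂/n₁ (light incident in material X, refracted into water).
n₁ = n₂ / tan θ_B = 1.332 / tan 40.64° = 1.552.

n ≈ 1.552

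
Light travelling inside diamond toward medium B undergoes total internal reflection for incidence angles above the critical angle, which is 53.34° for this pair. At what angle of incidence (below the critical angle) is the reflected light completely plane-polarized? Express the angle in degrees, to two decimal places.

At the critical angle sin θ_c = n₂/n₁, giving n₂/n₁ = sin 53.34° = 0.8022.
Then tan θ_B = n₂/n₁ = 0.8022, so θ_B = arctan 0.8022 = 38.74°.

θ_B ≈ 38.74°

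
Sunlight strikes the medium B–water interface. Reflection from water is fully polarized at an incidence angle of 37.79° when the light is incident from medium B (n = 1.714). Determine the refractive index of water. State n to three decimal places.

Full polarization of the reflected beam means tan θ_B = n₂/n₁, where n₁ is the incident medium (medium B).
n₂ = n₁ tan θ_B = 1.714 × tan 37.79° = 1.329.

n ≈ 1.329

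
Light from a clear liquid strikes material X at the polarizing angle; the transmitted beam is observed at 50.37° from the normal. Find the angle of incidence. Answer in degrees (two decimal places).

Brewster's condition makes the reflected and refracted beams perpendicular: θ_B + θ_t = 90°.
So θ_B = 90° − θ_t = 90° − 50.37° = 39.63°.

θ_B ≈ 39.63°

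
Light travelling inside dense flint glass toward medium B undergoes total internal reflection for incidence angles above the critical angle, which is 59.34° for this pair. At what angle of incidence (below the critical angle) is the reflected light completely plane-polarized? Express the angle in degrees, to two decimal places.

sin θ_c = n₂/n₁, so n₂/n₁ = sin 59.34° = 0.8602.
Brewster: tan θ_B = n₂/n₁ = 0.8602.
θ_B = arctan(0.8602) = 40.70°.

θ_B ≈ 40.70°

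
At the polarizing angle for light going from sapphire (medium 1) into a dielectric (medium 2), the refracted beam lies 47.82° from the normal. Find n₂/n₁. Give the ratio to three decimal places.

θ_B + θ_t = 90°, so θ_B = 90° − 47.82° = 42.18°.
Then n₂/n₁ = tan θ_B = tan 42.18° = 0.906.

n₂/n₁ ≈ 0.906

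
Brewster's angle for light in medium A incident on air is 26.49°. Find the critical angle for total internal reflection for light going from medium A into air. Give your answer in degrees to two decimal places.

tan θ_B = n₂/n₁ = tan 26.49° = 0.4984.
Total internal reflection: sin θ_c = n₂/n₁ = 0.4984.
θ_c = arcsin(0.4984) = 29.89°.

θ_c ≈ 29.89°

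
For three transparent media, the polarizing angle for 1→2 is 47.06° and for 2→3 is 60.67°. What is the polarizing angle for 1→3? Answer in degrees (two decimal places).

θ_B ≈ 62.40°

n₂/n₁ = tan 47.06° = 1.0746 and n₃/n₂ = tan 60.67° = 1.7798.
Multiplying, n₃/n₁ = 1.0746 × 1.7798 = 1.9126, and θ_B(1→3) = arctan 1.9126 = 62.40°.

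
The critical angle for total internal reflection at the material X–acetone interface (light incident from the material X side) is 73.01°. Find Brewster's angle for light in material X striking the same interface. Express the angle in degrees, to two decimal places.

sin θ_c = n₂/n₁, so n₂/n₁ = sin 73.01° = 0.9564.
Brewster: tan θ_B = n₂/n₁ = 0.9564.
θ_B = arctan(0.9564) = 43.72°.

θ_B ≈ 43.72°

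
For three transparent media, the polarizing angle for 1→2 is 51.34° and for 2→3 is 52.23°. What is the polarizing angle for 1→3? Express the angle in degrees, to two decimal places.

θ_B ≈ 58.21°

n₂/n₁ = tan 51.34° = 1.2500 and n₃/n₂ = tan 52.23° = 1.2906.
Multiplying, n₃/n₁ = 1.2500 × 1.2906 = 1.6132, and θ_B(1→3) = arctan 1.6132 = 58.21°.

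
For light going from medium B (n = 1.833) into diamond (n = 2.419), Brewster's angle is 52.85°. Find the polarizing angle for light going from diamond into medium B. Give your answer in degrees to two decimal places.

The two Brewster angles are complementary: θ_B' = 90° − θ_B = 90° − 52.85° = 37.15°.

θ_B' ≈ 37.15°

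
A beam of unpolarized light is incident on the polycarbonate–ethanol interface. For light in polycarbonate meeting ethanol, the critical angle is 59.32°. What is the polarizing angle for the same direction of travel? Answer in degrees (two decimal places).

At the critical angle sin θ_c = n₂/n₁, giving n₂/n₁ = sin 59.32° = 0.8600.
Then tan θ_B = n₂/n₁ = 0.8600, so θ_B = arctan 0.8600 = 40.70°.

θ_B ≈ 40.70°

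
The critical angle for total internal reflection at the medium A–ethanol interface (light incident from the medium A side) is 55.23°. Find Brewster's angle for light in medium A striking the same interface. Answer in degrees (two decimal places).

sin θ_c = n₂/n₁, so n₂/n₁ = sin 55.23° = 0.8214.
Brewster: tan θ_B = n₂/n₁ = 0.8214.
θ_B = arctan(0.8214) = 39.40°.

θ_B ≈ 39.40°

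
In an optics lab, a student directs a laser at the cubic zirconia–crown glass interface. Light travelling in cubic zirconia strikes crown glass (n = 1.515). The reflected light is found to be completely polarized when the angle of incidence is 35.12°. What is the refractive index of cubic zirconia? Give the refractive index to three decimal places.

n ≈ 2.154

At Brewster's angle, tan θ_B = n₂/n₁ with n₁ on the incident side (cubic zirconia) and n₂ on the transmitted side (crown glass).
n₁ = n₂ / tan θ_B = 1.515 / tan 35.12° = 2.154.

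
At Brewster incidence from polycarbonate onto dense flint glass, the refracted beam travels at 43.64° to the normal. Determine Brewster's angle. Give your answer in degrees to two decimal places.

θ_B ≈ 46.36°

Since the reflected and refracted rays are at right angles at the polarizing angle, θ_B + θ_t = 90°.
So θ_B = 90° − θ_t = 90° − 43.64° = 46.36°.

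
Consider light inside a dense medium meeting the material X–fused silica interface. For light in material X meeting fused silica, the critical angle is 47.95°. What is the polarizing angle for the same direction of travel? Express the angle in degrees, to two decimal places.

θ_B ≈ 36.60°

At the critical angle sin θ_c = n₂/n₁, giving n₂/n₁ = sin 47.95° = 0.7426.
Then tan θ_B = n₂/n₁ = 0.7426, so θ_B = arctan 0.7426 = 36.60°.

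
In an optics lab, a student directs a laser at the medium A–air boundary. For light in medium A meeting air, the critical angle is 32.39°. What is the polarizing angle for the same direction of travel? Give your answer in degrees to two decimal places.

n₂/n₁ = sin θ_c = sin 32.39° = 0.5357.
tan θ_B equals the same ratio, so θ_B = arctan(0.5357) = 28.18°.

θ_B ≈ 28.18°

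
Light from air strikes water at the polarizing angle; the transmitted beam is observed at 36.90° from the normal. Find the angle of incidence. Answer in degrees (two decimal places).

Since the reflected and refracted rays are at right angles at the polarizing angle, θ_B + θ_t = 90°.
θ_B = 90° − 36.90° = 53.10°.

θ_B ≈ 53.10°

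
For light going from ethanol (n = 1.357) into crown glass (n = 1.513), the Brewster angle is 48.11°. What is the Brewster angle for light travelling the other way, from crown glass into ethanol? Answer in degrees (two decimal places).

tan θ_B' = n₁/n₂ = 1/tan θ_B, so θ_B' = 90° − θ_B.
θ_B' = 90° − 48.11° = 41.89°.

θ_B' ≈ 41.89°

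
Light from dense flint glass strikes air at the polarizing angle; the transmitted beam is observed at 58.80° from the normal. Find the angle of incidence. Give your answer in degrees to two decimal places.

At Brewster's angle the reflected and refracted rays are perpendicular, so θ_B + θ_t = 90°.
So θ_B = 90° − θ_t = 90° − 58.80° = 31.20°.

θ_B ≈ 31.20°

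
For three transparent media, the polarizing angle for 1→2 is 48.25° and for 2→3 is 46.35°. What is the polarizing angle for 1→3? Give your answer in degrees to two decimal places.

θ_B ≈ 49.59°

tan θ_B(1→2) = n₂/n₁ = tan 48.25° = 1.1204.
tan θ_B(2→3) = n₃/n₂ = tan 46.35° = 1.0483.
Multiplying, n₃/n₁ = 1.1204 × 1.0483 = 1.1745, and θ_B(1→3) = arctan 1.1745 = 49.59°.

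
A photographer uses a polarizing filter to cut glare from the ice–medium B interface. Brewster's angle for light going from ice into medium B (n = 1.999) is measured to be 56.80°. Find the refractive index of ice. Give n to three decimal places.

Brewster's law: tan θ_B = n₂/n₁ (light incident in ice, refracted into medium B).
n₁ = n₂ / tan θ_B = 1.999 / tan 56.80° = 1.308.

n ≈ 1.308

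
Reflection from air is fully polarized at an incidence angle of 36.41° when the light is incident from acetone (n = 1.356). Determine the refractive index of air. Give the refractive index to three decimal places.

n ≈ 1.000

At Brewster's angle, tan θ_B = n₂/n₁ with n₁ on the incident side (acetone) and n₂ on the transmitted side (air).
n₂ = n₁ tan θ_B = 1.356 × tan 36.41° = 1.000.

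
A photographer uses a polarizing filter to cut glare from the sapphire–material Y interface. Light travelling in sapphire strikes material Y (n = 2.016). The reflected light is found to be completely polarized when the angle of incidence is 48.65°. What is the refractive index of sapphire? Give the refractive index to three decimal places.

n ≈ 1.774

Full polarization of the reflected beam means tan θ_B = n₂/n₁, where n₁ is the incident medium (sapphire).
n₁ = n₂ / tan θ_B = 2.016 / tan 48.65° = 1.774.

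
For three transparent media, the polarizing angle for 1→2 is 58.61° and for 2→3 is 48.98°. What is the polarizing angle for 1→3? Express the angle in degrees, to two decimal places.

Each Brewster angle gives a ratio: n₂/n₁ = tan 58.61° = 1.6389, n₃/n₂ = tan 48.98° = 1.1496.
So n₃/n₁ = (n₂/n₁)(n₃/n₂) = 1.6389 × 1.1496 = 1.8840.
θ_B(1→3) = arctan(1.8840) = 62.04°.

θ_B ≈ 62.04°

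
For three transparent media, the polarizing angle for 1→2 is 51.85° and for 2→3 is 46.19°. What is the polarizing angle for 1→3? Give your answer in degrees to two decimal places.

n₂/n₁ = tan 51.85° = 1.2731 and n₃/n₂ = tan 46.19° = 1.0424.
Multiplying, n₃/n₁ = 1.2731 × 1.0424 = 1.3271, and θ_B(1→3) = arctan 1.3271 = 53.00°.

θ_B ≈ 53.00°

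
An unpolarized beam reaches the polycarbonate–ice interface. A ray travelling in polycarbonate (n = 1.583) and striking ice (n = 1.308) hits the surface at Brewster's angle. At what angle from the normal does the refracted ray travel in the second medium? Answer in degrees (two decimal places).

θ_B = arctan(n₂/n₁) = arctan(1.308/1.583) = 39.57°.
The refracted ray is perpendicular to the reflected ray, so θ_t = 90° − θ_B = 50.43°.

θ_t ≈ 50.43°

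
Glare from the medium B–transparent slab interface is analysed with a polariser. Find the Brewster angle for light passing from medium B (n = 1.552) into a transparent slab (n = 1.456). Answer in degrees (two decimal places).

At Brewster's angle the reflected and refracted rays are perpendicular, which with Snell's law gives tan θ_B = n₂/n₁.
Brewster's condition: tan θ_B = n₂/n₁ = 1.456/1.552 = 0.9381. Taking the arctangent, θ_B = 43.17°.

θ_B ≈ 43.17°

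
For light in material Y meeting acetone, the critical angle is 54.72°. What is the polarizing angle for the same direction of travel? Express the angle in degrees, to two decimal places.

n₂/n₁ = sin θ_c = sin 54.72° = 0.8163.
tan θ_B equals the same ratio, so θ_B = arctan(0.8163) = 39.23°.

θ_B ≈ 39.23°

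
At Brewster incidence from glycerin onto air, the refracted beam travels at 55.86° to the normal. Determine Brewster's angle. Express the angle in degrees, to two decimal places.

At Brewster's angle the reflected and refracted rays are perpendicular, so θ_B + θ_t = 90°.
θ_B = 90° − 55.86° = 34.14°.

θ_B ≈ 34.14°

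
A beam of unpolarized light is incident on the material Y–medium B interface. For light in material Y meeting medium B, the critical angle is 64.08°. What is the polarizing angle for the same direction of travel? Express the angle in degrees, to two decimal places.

At the critical angle sin θ_c = n₂/n₁, giving n₂/n₁ = sin 64.08° = 0.8994.
Then tan θ_B = n₂/n₁ = 0.8994, so θ_B = arctan 0.8994 = 41.97°.

θ_B ≈ 41.97°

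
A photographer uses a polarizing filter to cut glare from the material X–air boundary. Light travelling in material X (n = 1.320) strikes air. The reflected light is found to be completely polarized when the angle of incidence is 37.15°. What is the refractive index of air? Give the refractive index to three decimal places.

At the polarizing angle, tan θ_B = n₂/n₁ with n₁ on the incident side (material X) and n₂ on the transmitted side (air).
n₂ = n₁ tan θ_B = 1.320 × tan 37.15° = 1.000.

n ≈ 1.000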